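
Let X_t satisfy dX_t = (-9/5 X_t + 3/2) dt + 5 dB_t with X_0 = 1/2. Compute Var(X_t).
Var(X_t) = 125/18 - 125*exp(-18*t/5)/18

The variance V(t) = Var(X_t) satisfies V'(t) = 2 a V(t) + c^2 with V(0) = 0 (drift coefficient is linear in X, diffusion is constant). With a = -9/5, c = 5, the solution is
  V(t) = (c^2 / (2 a)) * (exp(2 a t) - 1)
       = (5^2 / (2*(-9/5))) * (exp((-18/5) t) - 1)
       = 125/18 - 125*exp(-18*t/5)/18.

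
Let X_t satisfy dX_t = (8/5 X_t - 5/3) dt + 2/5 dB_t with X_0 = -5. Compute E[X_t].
E[X_t] = 25/24 - 145*exp(8*t/5)/24

Taking expectations and using E[dB_t] = 0, the mean m(t) = E[X_t] satisfies the ODE m'(t) = a m(t) + b with m(0) = x_0. With a = 8/5, b = -5/3, x_0 = -5, the solution is
  m(t) = x_0 * exp(a t) + (b/a) * (exp(a t) - 1)
       = (-5) * exp((8/5) t) + ((-5/3)/(8/5)) * (exp((8/5) t) - 1)
       = 25/24 - 145*exp(8*t/5)/24.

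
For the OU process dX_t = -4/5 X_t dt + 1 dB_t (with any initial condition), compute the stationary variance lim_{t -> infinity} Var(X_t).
lim Var(X_t) = 5/8

The OU SDE dX = -theta X dt + sigma dB admits the integrating factor exp(theta t): d(exp(theta t) X_t) = sigma exp(theta t) dB_t. Integrating from 0 to t gives X_t = x_0 * exp(-theta t) + sigma * int_0^t exp(-theta (t-s)) dB_s for any initial x_0. The Itô integral has variance (by the Itô isometry) sigma^2 * int_0^t exp(-2 theta (t - s)) ds = sigma^2 * (1 - exp(-2 theta t)) / (2 theta), independent of x_0.
With theta = 4/5, sigma = 1:
  Var(X_t) = (1)^2 * (1 - exp(-2*4/5 t)) / (2 * 4/5) = 5/8 - 5*exp(-8*t/5)/8.
As t -> infinity, exp(-2*4/5 t) -> 0, so the stationary variance is sigma^2 / (2 theta) = 5/8.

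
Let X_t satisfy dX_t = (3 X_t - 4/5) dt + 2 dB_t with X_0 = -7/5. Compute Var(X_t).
Var(X_t) = 2*exp(6*t)/3 - 2/3

The variance V(t) = Var(X_t) satisfies V'(t) = 2 a V(t) + c^2 with V(0) = 0 (drift coefficient is linear in X, diffusion is constant). With a = 3, c = 2, the solution is
  V(t) = (c^2 / (2 a)) * (exp(2 a t) - 1)
       = (2^2 / (2*3)) * (exp(6 t) - 1)
       = 2*exp(6*t)/3 - 2/3.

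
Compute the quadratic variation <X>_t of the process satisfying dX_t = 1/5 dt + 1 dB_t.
<X>_t = t

For an Itô process dX_t = a(t) dt + b(t) dB_t, the quadratic variation is <X>_t = int_0^t b(s)^2 ds (the drift term does not contribute). Here b(s) = 1, so
  b(s)^2 = 1.
Integrating from 0 to t:
  <X>_t = int_0^t (1) ds = t.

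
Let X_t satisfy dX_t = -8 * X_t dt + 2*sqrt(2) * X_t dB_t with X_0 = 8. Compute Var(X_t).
Var(X_t) = (64*exp(8*t) - 64)*exp(-16*t)

For GBM dX = mu X dt + sigma X dB with X_0 = x_0, apply Itô to Y = log X: dY = (mu - sigma^2/2) dt + sigma dB, so Y_t = log(x_0) + (mu - sigma^2/2) t + sigma B_t and hence X_t = x_0 * exp((mu - sigma^2/2) t + sigma B_t).
With mu = -8, sigma = 2*sqrt(2), x_0 = 8, this gives:
  X_t = 8 * exp((-12) * t + (2*sqrt(2)) * B_t).
Since sigma*B_t ~ Normal(0, sigma^2 t), E[exp(sigma*B_t)] = exp(sigma^2 t / 2); so E[X_t] = x_0 * exp((mu - sigma^2/2) t) * exp(sigma^2 t / 2) = x_0 * exp(mu t) = 8*exp(-8*t).
Var(X_t) = E[X_t^2] - (E[X_t])^2 = x_0^2 * exp(2 mu t) * (exp(sigma^2 t) - 1) = (64*exp(8*t) - 64)*exp(-16*t).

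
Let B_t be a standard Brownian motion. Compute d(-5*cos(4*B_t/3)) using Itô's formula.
d(-5*cos(4*B_t/3)) = (40*cos(4*B_t/3)/9) dt + (20*sin(4*B_t/3)/3) dB_t

Itô's formula for f(B_t) gives d f(B_t) = f'(B_t) dB_t + (1/2) f''(B_t) dt. Compute derivatives of f(x) = -5*cos(4*x/3):
  f'(x)  = 20*sin(4*x/3)/3
  f''(x) = 80*cos(4*x/3)/9
Substitute x = B_t and multiply the f'' term by 1/2:
  drift     = (1/2) * (80*cos(4*x/3)/9) evaluated at B_t = 40*cos(4*B_t/3)/9
  diffusion = (20*sin(4*x/3)/3) evaluated at B_t = 20*sin(4*B_t/3)/3
Therefore d(-5*cos(4*B_t/3)) = (40*cos(4*B_t/3)/9) dt + (20*sin(4*B_t/3)/3) dB_t.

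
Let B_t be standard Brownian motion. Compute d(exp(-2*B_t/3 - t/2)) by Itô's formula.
d(exp(-2*B_t/3 - t/2)) = (-5*exp(-2*B_t/3 - t/2)/18) dt + (-2*exp(-2*B_t/3 - t/2)/3) dB_t

Itô's formula for f(t, x): d f(t, B_t) = (f_t + (1/2) f_xx) dt + f_x dB_t. Compute partials of f(t, x) = exp(-t/2 - 2*x/3):
  f_t(t,x)  = -exp(-t/2 - 2*x/3)/2
  f_x(t,x)  = -2*exp(-t/2 - 2*x/3)/3
  f_xx(t,x) = 4*exp(-t/2 - 2*x/3)/9
Assemble drift = f_t + (1/2) f_xx = -5*exp(-t/2 - 2*x/3)/18 and diffusion = f_x = -2*exp(-t/2 - 2*x/3)/3. Substituting x = B_t:
  d(exp(-2*B_t/3 - t/2)) = (-5*exp(-2*B_t/3 - t/2)/18) dt + (-2*exp(-2*B_t/3 - t/2)/3) dB_t.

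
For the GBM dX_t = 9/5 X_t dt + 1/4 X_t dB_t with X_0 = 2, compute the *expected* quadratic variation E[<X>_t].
E[<X>_t] = 20*exp(293*t/80)/293 - 20/293

<X>_t = int_0^t ((1/4) * X_s)^2 ds. Taking expectation inside the integral: E[<X>_t] = (1/4)^2 * int_0^t E[X_s^2] ds. For GBM, E[X_s^2] = x_0^2 * exp((2 mu + sigma^2) s). Integrating:
  E[<X>_t] = (1/4)^2 * 2^2 * (exp((2*(9/5) + (1/4)^2) t) - 1) / (2*(9/5) + (1/4)^2)
           = (1/4)^2 * 2^2 * (exp((293/80) t) - 1) / (293/80) = 20*exp(293*t/80)/293 - 20/293.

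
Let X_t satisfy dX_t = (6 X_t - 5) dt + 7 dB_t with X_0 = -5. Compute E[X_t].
E[X_t] = 5/6 - 35*exp(6*t)/6

Taking expectations and using E[dB_t] = 0, the mean m(t) = E[X_t] satisfies the ODE m'(t) = a m(t) + b with m(0) = x_0. With a = 6, b = -5, x_0 = -5, the solution is
  m(t) = x_0 * exp(a t) + (b/a) * (exp(a t) - 1)
       = (-5) * exp(6 t) + ((-5)/6) * (exp(6 t) - 1)
       = 5/6 - 35*exp(6*t)/6.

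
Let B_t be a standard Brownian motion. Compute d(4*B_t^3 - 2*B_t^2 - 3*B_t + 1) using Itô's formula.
d(4*B_t^3 - 2*B_t^2 - 3*B_t + 1) = (12*B_t - 2) dt + (12*B_t^2 - 4*B_t - 3) dB_t

Itô's formula for f(B_t) gives d f(B_t) = f'(B_t) dB_t + (1/2) f''(B_t) dt. Compute derivatives of f(x) = 4*x^3 - 2*x^2 - 3*x + 1:
  f'(x)  = 12*x^2 - 4*x - 3
  f''(x) = 24*x - 4
Substitute x = B_t and multiply the f'' term by 1/2:
  drift     = (1/2) * (24*x - 4) evaluated at B_t = 12*B_t - 2
  diffusion = (12*x^2 - 4*x - 3) evaluated at B_t = 12*B_t^2 - 4*B_t - 3
Therefore d(4*B_t^3 - 2*B_t^2 - 3*B_t + 1) = (12*B_t - 2) dt + (12*B_t^2 - 4*B_t - 3) dB_t.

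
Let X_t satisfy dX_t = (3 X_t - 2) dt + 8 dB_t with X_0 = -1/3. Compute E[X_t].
E[X_t] = 2/3 - exp(3*t)

Taking expectations and using E[dB_t] = 0, the mean m(t) = E[X_t] satisfies the ODE m'(t) = a m(t) + b with m(0) = x_0. With a = 3, b = -2, x_0 = -1/3, the solution is
  m(t) = x_0 * exp(a t) + (b/a) * (exp(a t) - 1)
       = (-1/3) * exp(3 t) + ((-2)/3) * (exp(3 t) - 1)
       = 2/3 - exp(3*t).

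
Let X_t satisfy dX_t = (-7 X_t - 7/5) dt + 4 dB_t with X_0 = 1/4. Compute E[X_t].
E[X_t] = -1/5 + 9*exp(-7*t)/20

Taking expectations and using E[dB_t] = 0, the mean m(t) = E[X_t] satisfies the ODE m'(t) = a m(t) + b with m(0) = x_0. With a = -7, b = -7/5, x_0 = 1/4, the solution is
  m(t) = x_0 * exp(a t) + (b/a) * (exp(a t) - 1)
       = (1/4) * exp((-7) t) + ((-7/5)/(-7)) * (exp((-7) t) - 1)
       = -1/5 + 9*exp(-7*t)/20.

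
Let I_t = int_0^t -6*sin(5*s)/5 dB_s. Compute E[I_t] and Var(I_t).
E[I_t] = 0; Var(I_t) = 18*t/25 - 9*sin(10*t)/125

The Itô integral of a deterministic integrand f(s) has mean 0 because each increment f(s) * (B_{s+ds} - B_s) has mean 0. By the Itô isometry:
  Var( int_0^t f(s) dB_s ) = E[ (int_0^t f(s) dB_s)^2 ] = int_0^t f(s)^2 ds.
Here f(s) = -6*sin(5*s)/5, so f(s)^2 = 36*sin(5*s)^2/25. Integrate:
  int_0^t (36*sin(5*s)^2/25) ds = 18*t/25 - 9*sin(10*t)/125.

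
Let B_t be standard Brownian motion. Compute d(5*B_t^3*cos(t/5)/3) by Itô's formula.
d(5*B_t^3*cos(t/5)/3) = (B_t*(-B_t^2*sin(t/5) + 15*cos(t/5))/3) dt + (5*B_t^2*cos(t/5)) dB_t

Itô's formula for f(t, x): d f(t, B_t) = (f_t + (1/2) f_xx) dt + f_x dB_t. Compute partials of f(t, x) = 5*x^3*cos(t/5)/3:
  f_t(t,x)  = -x^3*sin(t/5)/3
  f_x(t,x)  = 5*x^2*cos(t/5)
  f_xx(t,x) = 10*x*cos(t/5)
Assemble drift = f_t + (1/2) f_xx = x*(-x^2*sin(t/5) + 15*cos(t/5))/3 and diffusion = f_x = 5*x^2*cos(t/5). Substituting x = B_t:
  d(5*B_t^3*cos(t/5)/3) = (B_t*(-B_t^2*sin(t/5) + 15*cos(t/5))/3) dt + (5*B_t^2*cos(t/5)) dB_t.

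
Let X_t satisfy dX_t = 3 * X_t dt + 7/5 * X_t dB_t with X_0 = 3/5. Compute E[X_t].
E[X_t] = 3*exp(3*t)/5

For GBM dX = mu X dt + sigma X dB with X_0 = x_0, apply Itô to Y = log X: dY = (mu - sigma^2/2) dt + sigma dB, so Y_t = log(x_0) + (mu - sigma^2/2) t + sigma B_t and hence X_t = x_0 * exp((mu - sigma^2/2) t + sigma B_t).
With mu = 3, sigma = 7/5, x_0 = 3/5, this gives:
  X_t = 3/5 * exp((101/50) * t + (7/5) * B_t).
Since sigma*B_t ~ Normal(0, sigma^2 t), E[exp(sigma*B_t)] = exp(sigma^2 t / 2); so E[X_t] = x_0 * exp((mu - sigma^2/2) t) * exp(sigma^2 t / 2) = x_0 * exp(mu t) = 3*exp(3*t)/5.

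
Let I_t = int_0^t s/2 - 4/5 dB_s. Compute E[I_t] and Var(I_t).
E[I_t] = 0; Var(I_t) = t*(25*t^2 - 120*t + 192)/300

The Itô integral of a deterministic integrand f(s) has mean 0 because each increment f(s) * (B_{s+ds} - B_s) has mean 0. By the Itô isometry:
  Var( int_0^t f(s) dB_s ) = E[ (int_0^t f(s) dB_s)^2 ] = int_0^t f(s)^2 ds.
Here f(s) = s/2 - 4/5, so f(s)^2 = (5*s - 8)^2/100. Integrate:
  int_0^t ((5*s - 8)^2/100) ds = t*(25*t^2 - 120*t + 192)/300.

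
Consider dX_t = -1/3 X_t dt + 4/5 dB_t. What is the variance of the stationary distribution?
lim Var(X_t) = 24/25

The OU SDE dX = -theta X dt + sigma dB admits the integrating factor exp(theta t): d(exp(theta t) X_t) = sigma exp(theta t) dB_t. Integrating from 0 to t gives X_t = x_0 * exp(-theta t) + sigma * int_0^t exp(-theta (t-s)) dB_s for any initial x_0. The Itô integral has variance (by the Itô isometry) sigma^2 * int_0^t exp(-2 theta (t - s)) ds = sigma^2 * (1 - exp(-2 theta t)) / (2 theta), independent of x_0.
With theta = 1/3, sigma = 4/5:
  Var(X_t) = (4/5)^2 * (1 - exp(-2*1/3 t)) / (2 * 1/3) = 24/25 - 24*exp(-2*t/3)/25.
As t -> infinity, exp(-2*1/3 t) -> 0, so the stationary variance is sigma^2 / (2 theta) = 24/25.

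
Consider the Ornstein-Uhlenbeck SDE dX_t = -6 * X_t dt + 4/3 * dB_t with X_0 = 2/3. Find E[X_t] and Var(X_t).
E[X_t] = 2*exp(-6*t)/3; Var(X_t) = 4/27 - 4*exp(-12*t)/27

The OU SDE dX = -theta X dt + sigma dB admits the integrating factor exp(theta t): d(exp(theta t) X_t) = sigma exp(theta t) dB_t. Integrating from 0 to t:
  X_t = x_0 * exp(-theta t) + sigma * int_0^t exp(-theta (t-s)) dB_s.
The Itô integral has mean 0 and (by the Itô isometry) variance sigma^2 * int_0^t exp(-2 theta (t - s)) ds = sigma^2 * (1 - exp(-2 theta t)) / (2 theta).
With theta = 6, sigma = 4/3, x_0 = 2/3:
  E[X_t] = 2/3 * exp(-6 t) = 2*exp(-6*t)/3
  Var(X_t) = (4/3)^2 * (1 - exp(-2*6 t)) / (2 * 6) = 4/27 - 4*exp(-12*t)/27.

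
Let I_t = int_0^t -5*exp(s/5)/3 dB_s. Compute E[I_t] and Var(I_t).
E[I_t] = 0; Var(I_t) = 125*exp(2*t/5)/18 - 125/18

The Itô integral of a deterministic integrand f(s) has mean 0 because each increment f(s) * (B_{s+ds} - B_s) has mean 0. By the Itô isometry:
  Var( int_0^t f(s) dB_s ) = E[ (int_0^t f(s) dB_s)^2 ] = int_0^t f(s)^2 ds.
Here f(s) = -5*exp(s/5)/3, so f(s)^2 = 25*exp(2*s/5)/9. Integrate:
  int_0^t (25*exp(2*s/5)/9) ds = 125*exp(2*t/5)/18 - 125/18.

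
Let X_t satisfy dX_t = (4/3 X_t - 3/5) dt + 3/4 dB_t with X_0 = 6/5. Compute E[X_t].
E[X_t] = 3*exp(4*t/3)/4 + 9/20

Taking expectations and using E[dB_t] = 0, the mean m(t) = E[X_t] satisfies the ODE m'(t) = a m(t) + b with m(0) = x_0. With a = 4/3, b = -3/5, x_0 = 6/5, the solution is
  m(t) = x_0 * exp(a t) + (b/a) * (exp(a t) - 1)
       = (6/5) * exp((4/3) t) + ((-3/5)/(4/3)) * (exp((4/3) t) - 1)
       = 3*exp(4*t/3)/4 + 9/20.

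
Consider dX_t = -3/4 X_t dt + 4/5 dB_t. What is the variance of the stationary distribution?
lim Var(X_t) = 32/75

The OU SDE dX = -theta X dt + sigma dB admits the integrating factor exp(theta t): d(exp(theta t) X_t) = sigma exp(theta t) dB_t. Integrating from 0 to t gives X_t = x_0 * exp(-theta t) + sigma * int_0^t exp(-theta (t-s)) dB_s for any initial x_0. The Itô integral has variance (by the Itô isometry) sigma^2 * int_0^t exp(-2 theta (t - s)) ds = sigma^2 * (1 - exp(-2 theta t)) / (2 theta), independent of x_0.
With theta = 3/4, sigma = 4/5:
  Var(X_t) = (4/5)^2 * (1 - exp(-2*3/4 t)) / (2 * 3/4) = 32/75 - 32*exp(-3*t/2)/75.
As t -> infinity, exp(-2*3/4 t) -> 0, so the stationary variance is sigma^2 / (2 theta) = 32/75.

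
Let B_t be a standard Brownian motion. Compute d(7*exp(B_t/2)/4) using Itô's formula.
d(7*exp(B_t/2)/4) = (7*exp(B_t/2)/32) dt + (7*exp(B_t/2)/8) dB_t

Itô's formula for f(B_t) gives d f(B_t) = f'(B_t) dB_t + (1/2) f''(B_t) dt. Compute derivatives of f(x) = 7*exp(x/2)/4:
  f'(x)  = 7*exp(x/2)/8
  f''(x) = 7*exp(x/2)/16
Substitute x = B_t and multiply the f'' term by 1/2:
  drift     = (1/2) * (7*exp(x/2)/16) evaluated at B_t = 7*exp(B_t/2)/32
  diffusion = (7*exp(x/2)/8) evaluated at B_t = 7*exp(B_t/2)/8
Therefore d(7*exp(B_t/2)/4) = (7*exp(B_t/2)/32) dt + (7*exp(B_t/2)/8) dB_t.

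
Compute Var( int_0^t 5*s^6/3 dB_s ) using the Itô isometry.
Var = 25*t^13/117

The Itô integral of a deterministic integrand f(s) has mean 0 because each increment f(s) * (B_{s+ds} - B_s) has mean 0. By the Itô isometry:
  Var( int_0^t f(s) dB_s ) = E[ (int_0^t f(s) dB_s)^2 ] = int_0^t f(s)^2 ds.
Here f(s) = 5*s^6/3, so f(s)^2 = 25*s^12/9. Integrate:
  int_0^t (25*s^12/9) ds = 25*t^13/117.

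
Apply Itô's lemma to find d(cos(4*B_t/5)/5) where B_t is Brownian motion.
d(cos(4*B_t/5)/5) = (-8*cos(4*B_t/5)/125) dt + (-4*sin(4*B_t/5)/25) dB_t

Itô's formula for f(B_t) gives d f(B_t) = f'(B_t) dB_t + (1/2) f''(B_t) dt. Compute derivatives of f(x) = cos(4*x/5)/5:
  f'(x)  = -4*sin(4*x/5)/25
  f''(x) = -16*cos(4*x/5)/125
Substitute x = B_t and multiply the f'' term by 1/2:
  drift     = (1/2) * (-16*cos(4*x/5)/125) evaluated at B_t = -8*cos(4*B_t/5)/125
  diffusion = (-4*sin(4*x/5)/25) evaluated at B_t = -4*sin(4*B_t/5)/25
Therefore d(cos(4*B_t/5)/5) = (-8*cos(4*B_t/5)/125) dt + (-4*sin(4*B_t/5)/25) dB_t.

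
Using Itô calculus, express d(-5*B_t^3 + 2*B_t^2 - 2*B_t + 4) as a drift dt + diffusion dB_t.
d(-5*B_t^3 + 2*B_t^2 - 2*B_t + 4) = (2 - 15*B_t) dt + (-15*B_t^2 + 4*B_t - 2) dB_t

Itô's formula for f(B_t) gives d f(B_t) = f'(B_t) dB_t + (1/2) f''(B_t) dt. Compute derivatives of f(x) = -5*x^3 + 2*x^2 - 2*x + 4:
  f'(x)  = -15*x^2 + 4*x - 2
  f''(x) = 4 - 30*x
Substitute x = B_t and multiply the f'' term by 1/2:
  drift     = (1/2) * (4 - 30*x) evaluated at B_t = 2 - 15*B_t
  diffusion = (-15*x^2 + 4*x - 2) evaluated at B_t = -15*B_t^2 + 4*B_t - 2
Therefore d(-5*B_t^3 + 2*B_t^2 - 2*B_t + 4) = (2 - 15*B_t) dt + (-15*B_t^2 + 4*B_t - 2) dB_t.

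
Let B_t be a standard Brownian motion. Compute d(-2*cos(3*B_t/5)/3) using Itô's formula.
d(-2*cos(3*B_t/5)/3) = (3*cos(3*B_t/5)/25) dt + (2*sin(3*B_t/5)/5) dB_t

Itô's formula for f(B_t) gives d f(B_t) = f'(B_t) dB_t + (1/2) f''(B_t) dt. Compute derivatives of f(x) = -2*cos(3*x/5)/3:
  f'(x)  = 2*sin(3*x/5)/5
  f''(x) = 6*cos(3*x/5)/25
Substitute x = B_t and multiply the f'' term by 1/2:
  drift     = (1/2) * (6*cos(3*x/5)/25) evaluated at B_t = 3*cos(3*B_t/5)/25
  diffusion = (2*sin(3*x/5)/5) evaluated at B_t = 2*sin(3*B_t/5)/5
Therefore d(-2*cos(3*B_t/5)/3) = (3*cos(3*B_t/5)/25) dt + (2*sin(3*B_t/5)/5) dB_t.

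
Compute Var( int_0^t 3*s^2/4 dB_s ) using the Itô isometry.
Var = 9*t^5/80

The Itô integral of a deterministic integrand f(s) has mean 0 because each increment f(s) * (B_{s+ds} - B_s) has mean 0. By the Itô isometry:
  Var( int_0^t f(s) dB_s ) = E[ (int_0^t f(s) dB_s)^2 ] = int_0^t f(s)^2 ds.
Here f(s) = 3*s^2/4, so f(s)^2 = 9*s^4/16. Integrate:
  int_0^t (9*s^4/16) ds = 9*t^5/80.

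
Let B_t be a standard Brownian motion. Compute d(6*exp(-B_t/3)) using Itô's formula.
d(6*exp(-B_t/3)) = (exp(-B_t/3)/3) dt + (-2*exp(-B_t/3)) dB_t

Itô's formula for f(B_t) gives d f(B_t) = f'(B_t) dB_t + (1/2) f''(B_t) dt. Compute derivatives of f(x) = 6*exp(-x/3):
  f'(x)  = -2*exp(-x/3)
  f''(x) = 2*exp(-x/3)/3
Substitute x = B_t and multiply the f'' term by 1/2:
  drift     = (1/2) * (2*exp(-x/3)/3) evaluated at B_t = exp(-B_t/3)/3
  diffusion = (-2*exp(-x/3)) evaluated at B_t = -2*exp(-B_t/3)
Therefore d(6*exp(-B_t/3)) = (exp(-B_t/3)/3) dt + (-2*exp(-B_t/3)) dB_t.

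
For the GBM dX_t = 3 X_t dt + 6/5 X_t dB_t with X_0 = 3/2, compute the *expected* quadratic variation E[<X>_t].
E[<X>_t] = 27*exp(186*t/25)/62 - 27/62

<X>_t = int_0^t ((6/5) * X_s)^2 ds. Taking expectation inside the integral: E[<X>_t] = (6/5)^2 * int_0^t E[X_s^2] ds. For GBM, E[X_s^2] = x_0^2 * exp((2 mu + sigma^2) s). Integrating:
  E[<X>_t] = (6/5)^2 * (3/2)^2 * (exp((2*3 + (6/5)^2) t) - 1) / (2*3 + (6/5)^2)
           = (6/5)^2 * (3/2)^2 * (exp((186/25) t) - 1) / (186/25) = 27*exp(186*t/25)/62 - 27/62.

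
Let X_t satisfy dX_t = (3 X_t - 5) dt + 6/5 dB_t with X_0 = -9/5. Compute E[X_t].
E[X_t] = 5/3 - 52*exp(3*t)/15

Taking expectations and using E[dB_t] = 0, the mean m(t) = E[X_t] satisfies the ODE m'(t) = a m(t) + b with m(0) = x_0. With a = 3, b = -5, x_0 = -9/5, the solution is
  m(t) = x_0 * exp(a t) + (b/a) * (exp(a t) - 1)
       = (-9/5) * exp(3 t) + ((-5)/3) * (exp(3 t) - 1)
       = 5/3 - 52*exp(3*t)/15.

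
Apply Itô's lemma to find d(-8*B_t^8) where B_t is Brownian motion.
d(-8*B_t^8) = (-224*B_t^6) dt + (-64*B_t^7) dB_t

Itô's formula for f(B_t) gives d f(B_t) = f'(B_t) dB_t + (1/2) f''(B_t) dt. Compute derivatives of f(x) = -8*x^8:
  f'(x)  = -64*x^7
  f''(x) = -448*x^6
Substitute x = B_t and multiply the f'' term by 1/2:
  drift     = (1/2) * (-448*x^6) evaluated at B_t = -224*B_t^6
  diffusion = (-64*x^7) evaluated at B_t = -64*B_t^7
Therefore d(-8*B_t^8) = (-224*B_t^6) dt + (-64*B_t^7) dB_t.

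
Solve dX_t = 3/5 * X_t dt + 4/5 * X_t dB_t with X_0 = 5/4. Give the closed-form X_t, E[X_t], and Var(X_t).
X_t = 5/4 * exp((7/25) t + (4/5) B_t); E[X_t] = 5*exp(3*t/5)/4; Var(X_t) = 25*(exp(16*t/25) - 1)*exp(6*t/5)/16

For GBM dX = mu X dt + sigma X dB with X_0 = x_0, apply Itô to Y = log X: dY = (mu - sigma^2/2) dt + sigma dB, so Y_t = log(x_0) + (mu - sigma^2/2) t + sigma B_t and hence X_t = x_0 * exp((mu - sigma^2/2) t + sigma B_t).
With mu = 3/5, sigma = 4/5, x_0 = 5/4, this gives:
  X_t = 5/4 * exp((7/25) * t + (4/5) * B_t).
Since sigma*B_t ~ Normal(0, sigma^2 t), E[exp(sigma*B_t)] = exp(sigma^2 t / 2); so E[X_t] = x_0 * exp((mu - sigma^2/2) t) * exp(sigma^2 t / 2) = x_0 * exp(mu t) = 5*exp(3*t/5)/4.
Var(X_t) = E[X_t^2] - (E[X_t])^2 = x_0^2 * exp(2 mu t) * (exp(sigma^2 t) - 1) = 25*(exp(16*t/25) - 1)*exp(6*t/5)/16.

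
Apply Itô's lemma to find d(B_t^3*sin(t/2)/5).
d(B_t^3*sin(t/2)/5) = (B_t*(B_t^2*cos(t/2) + 6*sin(t/2))/10) dt + (3*B_t^2*sin(t/2)/5) dB_t

Itô's formula for f(t, x): d f(t, B_t) = (f_t + (1/2) f_xx) dt + f_x dB_t. Compute partials of f(t, x) = x^3*sin(t/2)/5:
  f_t(t,x)  = x^3*cos(t/2)/10
  f_x(t,x)  = 3*x^2*sin(t/2)/5
  f_xx(t,x) = 6*x*sin(t/2)/5
Assemble drift = f_t + (1/2) f_xx = x*(x^2*cos(t/2) + 6*sin(t/2))/10 and diffusion = f_x = 3*x^2*sin(t/2)/5. Substituting x = B_t:
  d(B_t^3*sin(t/2)/5) = (B_t*(B_t^2*cos(t/2) + 6*sin(t/2))/10) dt + (3*B_t^2*sin(t/2)/5) dB_t.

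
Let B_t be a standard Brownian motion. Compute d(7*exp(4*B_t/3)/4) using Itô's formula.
d(7*exp(4*B_t/3)/4) = (14*exp(4*B_t/3)/9) dt + (7*exp(4*B_t/3)/3) dB_t

Itô's formula for f(B_t) gives d f(B_t) = f'(B_t) dB_t + (1/2) f''(B_t) dt. Compute derivatives of f(x) = 7*exp(4*x/3)/4:
  f'(x)  = 7*exp(4*x/3)/3
  f''(x) = 28*exp(4*x/3)/9
Substitute x = B_t and multiply the f'' term by 1/2:
  drift     = (1/2) * (28*exp(4*x/3)/9) evaluated at B_t = 14*exp(4*B_t/3)/9
  diffusion = (7*exp(4*x/3)/3) evaluated at B_t = 7*exp(4*B_t/3)/3
Therefore d(7*exp(4*B_t/3)/4) = (14*exp(4*B_t/3)/9) dt + (7*exp(4*B_t/3)/3) dB_t.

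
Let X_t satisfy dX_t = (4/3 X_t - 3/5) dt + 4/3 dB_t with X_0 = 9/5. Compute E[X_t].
E[X_t] = 27*exp(4*t/3)/20 + 9/20

Taking expectations and using E[dB_t] = 0, the mean m(t) = E[X_t] satisfies the ODE m'(t) = a m(t) + b with m(0) = x_0. With a = 4/3, b = -3/5, x_0 = 9/5, the solution is
  m(t) = x_0 * exp(a t) + (b/a) * (exp(a t) - 1)
       = (9/5) * exp((4/3) t) + ((-3/5)/(4/3)) * (exp((4/3) t) - 1)
       = 27*exp(4*t/3)/20 + 9/20.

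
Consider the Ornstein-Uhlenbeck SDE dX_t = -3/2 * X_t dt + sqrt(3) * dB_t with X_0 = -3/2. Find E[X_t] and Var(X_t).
E[X_t] = -3*exp(-3*t/2)/2; Var(X_t) = 1 - exp(-3*t)

The OU SDE dX = -theta X dt + sigma dB admits the integrating factor exp(theta t): d(exp(theta t) X_t) = sigma exp(theta t) dB_t. Integrating from 0 to t:
  X_t = x_0 * exp(-theta t) + sigma * int_0^t exp(-theta (t-s)) dB_s.
The Itô integral has mean 0 and (by the Itô isometry) variance sigma^2 * int_0^t exp(-2 theta (t - s)) ds = sigma^2 * (1 - exp(-2 theta t)) / (2 theta).
With theta = 3/2, sigma = sqrt(3), x_0 = -3/2:
  E[X_t] = -3/2 * exp(-3/2 t) = -3*exp(-3*t/2)/2
  Var(X_t) = (sqrt(3))^2 * (1 - exp(-2*3/2 t)) / (2 * 3/2) = 1 - exp(-3*t).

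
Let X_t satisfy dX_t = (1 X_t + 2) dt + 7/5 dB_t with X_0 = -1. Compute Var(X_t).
Var(X_t) = 49*exp(2*t)/50 - 49/50

The variance V(t) = Var(X_t) satisfies V'(t) = 2 a V(t) + c^2 with V(0) = 0 (drift coefficient is linear in X, diffusion is constant). With a = 1, c = 7/5, the solution is
  V(t) = (c^2 / (2 a)) * (exp(2 a t) - 1)
       = ((7/5)^2 / (2*1)) * (exp(2 t) - 1)
       = 49*exp(2*t)/50 - 49/50.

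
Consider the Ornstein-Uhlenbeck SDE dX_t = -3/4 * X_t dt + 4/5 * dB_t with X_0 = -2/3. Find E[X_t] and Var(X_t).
E[X_t] = -2*exp(-3*t/4)/3; Var(X_t) = 32/75 - 32*exp(-3*t/2)/75

The OU SDE dX = -theta X dt + sigma dB admits the integrating factor exp(theta t): d(exp(theta t) X_t) = sigma exp(theta t) dB_t. Integrating from 0 to t:
  X_t = x_0 * exp(-theta t) + sigma * int_0^t exp(-theta (t-s)) dB_s.
The Itô integral has mean 0 and (by the Itô isometry) variance sigma^2 * int_0^t exp(-2 theta (t - s)) ds = sigma^2 * (1 - exp(-2 theta t)) / (2 theta).
With theta = 3/4, sigma = 4/5, x_0 = -2/3:
  E[X_t] = -2/3 * exp(-3/4 t) = -2*exp(-3*t/4)/3
  Var(X_t) = (4/5)^2 * (1 - exp(-2*3/4 t)) / (2 * 3/4) = 32/75 - 32*exp(-3*t/2)/75.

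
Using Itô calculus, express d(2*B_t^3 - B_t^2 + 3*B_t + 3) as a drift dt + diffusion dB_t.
d(2*B_t^3 - B_t^2 + 3*B_t + 3) = (6*B_t - 1) dt + (6*B_t^2 - 2*B_t + 3) dB_t

Itô's formula for f(B_t) gives d f(B_t) = f'(B_t) dB_t + (1/2) f''(B_t) dt. Compute derivatives of f(x) = 2*x^3 - x^2 + 3*x + 3:
  f'(x)  = 6*x^2 - 2*x + 3
  f''(x) = 12*x - 2
Substitute x = B_t and multiply the f'' term by 1/2:
  drift     = (1/2) * (12*x - 2) evaluated at B_t = 6*B_t - 1
  diffusion = (6*x^2 - 2*x + 3) evaluated at B_t = 6*B_t^2 - 2*B_t + 3
Therefore d(2*B_t^3 - B_t^2 + 3*B_t + 3) = (6*B_t - 1) dt + (6*B_t^2 - 2*B_t + 3) dB_t.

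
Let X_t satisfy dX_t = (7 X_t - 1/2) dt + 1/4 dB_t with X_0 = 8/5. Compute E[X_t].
E[X_t] = 107*exp(7*t)/70 + 1/14

Taking expectations and using E[dB_t] = 0, the mean m(t) = E[X_t] satisfies the ODE m'(t) = a m(t) + b with m(0) = x_0. With a = 7, b = -1/2, x_0 = 8/5, the solution is
  m(t) = x_0 * exp(a t) + (b/a) * (exp(a t) - 1)
       = (8/5) * exp(7 t) + ((-1/2)/7) * (exp(7 t) - 1)
       = 107*exp(7*t)/70 + 1/14.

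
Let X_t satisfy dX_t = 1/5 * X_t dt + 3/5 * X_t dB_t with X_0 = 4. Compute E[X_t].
E[X_t] = 4*exp(t/5)

For GBM dX = mu X dt + sigma X dB with X_0 = x_0, apply Itô to Y = log X: dY = (mu - sigma^2/2) dt + sigma dB, so Y_t = log(x_0) + (mu - sigma^2/2) t + sigma B_t and hence X_t = x_0 * exp((mu - sigma^2/2) t + sigma B_t).
With mu = 1/5, sigma = 3/5, x_0 = 4, this gives:
  X_t = 4 * exp((1/50) * t + (3/5) * B_t).
Since sigma*B_t ~ Normal(0, sigma^2 t), E[exp(sigma*B_t)] = exp(sigma^2 t / 2); so E[X_t] = x_0 * exp((mu - sigma^2/2) t) * exp(sigma^2 t / 2) = x_0 * exp(mu t) = 4*exp(t/5).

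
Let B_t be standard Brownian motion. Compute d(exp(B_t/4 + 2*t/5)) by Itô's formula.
d(exp(B_t/4 + 2*t/5)) = (69*exp(B_t/4 + 2*t/5)/160) dt + (exp(B_t/4 + 2*t/5)/4) dB_t

Itô's formula for f(t, x): d f(t, B_t) = (f_t + (1/2) f_xx) dt + f_x dB_t. Compute partials of f(t, x) = exp(2*t/5 + x/4):
  f_t(t,x)  = 2*exp(2*t/5 + x/4)/5
  f_x(t,x)  = exp(2*t/5 + x/4)/4
  f_xx(t,x) = exp(2*t/5 + x/4)/16
Assemble drift = f_t + (1/2) f_xx = 69*exp(2*t/5 + x/4)/160 and diffusion = f_x = exp(2*t/5 + x/4)/4. Substituting x = B_t:
  d(exp(B_t/4 + 2*t/5)) = (69*exp(B_t/4 + 2*t/5)/160) dt + (exp(B_t/4 + 2*t/5)/4) dB_t.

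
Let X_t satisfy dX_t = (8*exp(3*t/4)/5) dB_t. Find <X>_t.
<X>_t = 128*exp(3*t/2)/75 - 128/75

For an Itô process dX_t = a(t) dt + b(t) dB_t, the quadratic variation is <X>_t = int_0^t b(s)^2 ds (the drift term does not contribute). Here b(s) = 8*exp(3*s/4)/5, so
  b(s)^2 = 64*exp(3*s/2)/25.
Integrating from 0 to t:
  <X>_t = int_0^t (64*exp(3*s/2)/25) ds = 128*exp(3*t/2)/75 - 128/75.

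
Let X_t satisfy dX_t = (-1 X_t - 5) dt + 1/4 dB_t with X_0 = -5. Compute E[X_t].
E[X_t] = -5

Taking expectations and using E[dB_t] = 0, the mean m(t) = E[X_t] satisfies the ODE m'(t) = a m(t) + b with m(0) = x_0. With a = -1, b = -5, x_0 = -5, the solution is
  m(t) = x_0 * exp(a t) + (b/a) * (exp(a t) - 1)
       = (-5) * exp((-1) t) + ((-5)/(-1)) * (exp((-1) t) - 1)
       = -5.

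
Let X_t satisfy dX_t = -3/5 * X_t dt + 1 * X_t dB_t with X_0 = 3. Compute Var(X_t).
Var(X_t) = (9*exp(t) - 9)*exp(-6*t/5)

For GBM dX = mu X dt + sigma X dB with X_0 = x_0, apply Itô to Y = log X: dY = (mu - sigma^2/2) dt + sigma dB, so Y_t = log(x_0) + (mu - sigma^2/2) t + sigma B_t and hence X_t = x_0 * exp((mu - sigma^2/2) t + sigma B_t).
With mu = -3/5, sigma = 1, x_0 = 3, this gives:
  X_t = 3 * exp((-11/10) * t + (1) * B_t).
Since sigma*B_t ~ Normal(0, sigma^2 t), E[exp(sigma*B_t)] = exp(sigma^2 t / 2); so E[X_t] = x_0 * exp((mu - sigma^2/2) t) * exp(sigma^2 t / 2) = x_0 * exp(mu t) = 3*exp(-3*t/5).
Var(X_t) = E[X_t^2] - (E[X_t])^2 = x_0^2 * exp(2 mu t) * (exp(sigma^2 t) - 1) = (9*exp(t) - 9)*exp(-6*t/5).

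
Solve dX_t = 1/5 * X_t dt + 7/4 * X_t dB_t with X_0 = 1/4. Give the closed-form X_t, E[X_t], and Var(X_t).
X_t = 1/4 * exp((-213/160) t + (7/4) B_t); E[X_t] = exp(t/5)/4; Var(X_t) = (exp(49*t/16) - 1)*exp(2*t/5)/16

For GBM dX = mu X dt + sigma X dB with X_0 = x_0, apply Itô to Y = log X: dY = (mu - sigma^2/2) dt + sigma dB, so Y_t = log(x_0) + (mu - sigma^2/2) t + sigma B_t and hence X_t = x_0 * exp((mu - sigma^2/2) t + sigma B_t).
With mu = 1/5, sigma = 7/4, x_0 = 1/4, this gives:
  X_t = 1/4 * exp((-213/160) * t + (7/4) * B_t).
Since sigma*B_t ~ Normal(0, sigma^2 t), E[exp(sigma*B_t)] = exp(sigma^2 t / 2); so E[X_t] = x_0 * exp((mu - sigma^2/2) t) * exp(sigma^2 t / 2) = x_0 * exp(mu t) = exp(t/5)/4.
Var(X_t) = E[X_t^2] - (E[X_t])^2 = x_0^2 * exp(2 mu t) * (exp(sigma^2 t) - 1) = (exp(49*t/16) - 1)*exp(2*t/5)/16.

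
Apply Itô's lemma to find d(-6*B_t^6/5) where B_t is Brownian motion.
d(-6*B_t^6/5) = (-18*B_t^4) dt + (-36*B_t^5/5) dB_t

Itô's formula for f(B_t) gives d f(B_t) = f'(B_t) dB_t + (1/2) f''(B_t) dt. Compute derivatives of f(x) = -6*x^6/5:
  f'(x)  = -36*x^5/5
  f''(x) = -36*x^4
Substitute x = B_t and multiply the f'' term by 1/2:
  drift     = (1/2) * (-36*x^4) evaluated at B_t = -18*B_t^4
  diffusion = (-36*x^5/5) evaluated at B_t = -36*B_t^5/5
Therefore d(-6*B_t^6/5) = (-18*B_t^4) dt + (-36*B_t^5/5) dB_t.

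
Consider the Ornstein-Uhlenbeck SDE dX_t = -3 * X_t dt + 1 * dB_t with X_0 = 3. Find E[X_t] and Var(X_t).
E[X_t] = 3*exp(-3*t); Var(X_t) = 1/6 - exp(-6*t)/6

The OU SDE dX = -theta X dt + sigma dB admits the integrating factor exp(theta t): d(exp(theta t) X_t) = sigma exp(theta t) dB_t. Integrating from 0 to t:
  X_t = x_0 * exp(-theta t) + sigma * int_0^t exp(-theta (t-s)) dB_s.
The Itô integral has mean 0 and (by the Itô isometry) variance sigma^2 * int_0^t exp(-2 theta (t - s)) ds = sigma^2 * (1 - exp(-2 theta t)) / (2 theta).
With theta = 3, sigma = 1, x_0 = 3:
  E[X_t] = 3 * exp(-3 t) = 3*exp(-3*t)
  Var(X_t) = (1)^2 * (1 - exp(-2*3 t)) / (2 * 3) = 1/6 - exp(-6*t)/6.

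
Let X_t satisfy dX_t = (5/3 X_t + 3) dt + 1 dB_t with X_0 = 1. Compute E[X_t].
E[X_t] = 14*exp(5*t/3)/5 - 9/5

Taking expectations and using E[dB_t] = 0, the mean m(t) = E[X_t] satisfies the ODE m'(t) = a m(t) + b with m(0) = x_0. With a = 5/3, b = 3, x_0 = 1, the solution is
  m(t) = x_0 * exp(a t) + (b/a) * (exp(a t) - 1)
       = 1 * exp((5/3) t) + (3/(5/3)) * (exp((5/3) t) - 1)
       = 14*exp(5*t/3)/5 - 9/5.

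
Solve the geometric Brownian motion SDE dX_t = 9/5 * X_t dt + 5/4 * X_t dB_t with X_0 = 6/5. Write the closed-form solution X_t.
X_t = 6/5 * exp((163/160) * t + (5/4) * B_t)

For GBM dX = mu X dt + sigma X dB with X_0 = x_0, apply Itô to Y = log X: dY = (mu - sigma^2/2) dt + sigma dB, so Y_t = log(x_0) + (mu - sigma^2/2) t + sigma B_t and hence X_t = x_0 * exp((mu - sigma^2/2) t + sigma B_t).
With mu = 9/5, sigma = 5/4, x_0 = 6/5, this gives:
  X_t = 6/5 * exp((163/160) * t + (5/4) * B_t).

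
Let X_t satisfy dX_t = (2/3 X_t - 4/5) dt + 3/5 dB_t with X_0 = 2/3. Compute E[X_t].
E[X_t] = 6/5 - 8*exp(2*t/3)/15

Taking expectations and using E[dB_t] = 0, the mean m(t) = E[X_t] satisfies the ODE m'(t) = a m(t) + b with m(0) = x_0. With a = 2/3, b = -4/5, x_0 = 2/3, the solution is
  m(t) = x_0 * exp(a t) + (b/a) * (exp(a t) - 1)
       = (2/3) * exp((2/3) t) + ((-4/5)/(2/3)) * (exp((2/3) t) - 1)
       = 6/5 - 8*exp(2*t/3)/15.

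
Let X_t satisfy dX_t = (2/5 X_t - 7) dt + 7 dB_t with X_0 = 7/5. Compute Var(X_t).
Var(X_t) = 245*exp(4*t/5)/4 - 245/4

The variance V(t) = Var(X_t) satisfies V'(t) = 2 a V(t) + c^2 with V(0) = 0 (drift coefficient is linear in X, diffusion is constant). With a = 2/5, c = 7, the solution is
  V(t) = (c^2 / (2 a)) * (exp(2 a t) - 1)
       = (7^2 / (2*(2/5))) * (exp((4/5) t) - 1)
       = 245*exp(4*t/5)/4 - 245/4.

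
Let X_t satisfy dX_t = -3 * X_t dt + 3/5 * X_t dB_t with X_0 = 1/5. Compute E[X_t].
E[X_t] = exp(-3*t)/5

For GBM dX = mu X dt + sigma X dB with X_0 = x_0, apply Itô to Y = log X: dY = (mu - sigma^2/2) dt + sigma dB, so Y_t = log(x_0) + (mu - sigma^2/2) t + sigma B_t and hence X_t = x_0 * exp((mu - sigma^2/2) t + sigma B_t).
With mu = -3, sigma = 3/5, x_0 = 1/5, this gives:
  X_t = 1/5 * exp((-159/50) * t + (3/5) * B_t).
Since sigma*B_t ~ Normal(0, sigma^2 t), E[exp(sigma*B_t)] = exp(sigma^2 t / 2); so E[X_t] = x_0 * exp((mu - sigma^2/2) t) * exp(sigma^2 t / 2) = x_0 * exp(mu t) = exp(-3*t)/5.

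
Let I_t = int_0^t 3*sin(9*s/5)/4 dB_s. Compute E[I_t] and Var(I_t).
E[I_t] = 0; Var(I_t) = 9*t/32 - 5*sin(18*t/5)/64

The Itô integral of a deterministic integrand f(s) has mean 0 because each increment f(s) * (B_{s+ds} - B_s) has mean 0. By the Itô isometry:
  Var( int_0^t f(s) dB_s ) = E[ (int_0^t f(s) dB_s)^2 ] = int_0^t f(s)^2 ds.
Here f(s) = 3*sin(9*s/5)/4, so f(s)^2 = 9*sin(9*s/5)^2/16. Integrate:
  int_0^t (9*sin(9*s/5)^2/16) ds = 9*t/32 - 5*sin(18*t/5)/64.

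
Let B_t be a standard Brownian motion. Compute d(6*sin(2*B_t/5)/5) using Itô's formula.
d(6*sin(2*B_t/5)/5) = (-12*sin(2*B_t/5)/125) dt + (12*cos(2*B_t/5)/25) dB_t

Itô's formula for f(B_t) gives d f(B_t) = f'(B_t) dB_t + (1/2) f''(B_t) dt. Compute derivatives of f(x) = 6*sin(2*x/5)/5:
  f'(x)  = 12*cos(2*x/5)/25
  f''(x) = -24*sin(2*x/5)/125
Substitute x = B_t and multiply the f'' term by 1/2:
  drift     = (1/2) * (-24*sin(2*x/5)/125) evaluated at B_t = -12*sin(2*B_t/5)/125
  diffusion = (12*cos(2*x/5)/25) evaluated at B_t = 12*cos(2*B_t/5)/25
Therefore d(6*sin(2*B_t/5)/5) = (-12*sin(2*B_t/5)/125) dt + (12*cos(2*B_t/5)/25) dB_t.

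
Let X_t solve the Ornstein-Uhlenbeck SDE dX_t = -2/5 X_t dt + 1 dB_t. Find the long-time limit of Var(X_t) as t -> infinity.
lim Var(X_t) = 5/4

The OU SDE dX = -theta X dt + sigma dB admits the integrating factor exp(theta t): d(exp(theta t) X_t) = sigma exp(theta t) dB_t. Integrating from 0 to t gives X_t = x_0 * exp(-theta t) + sigma * int_0^t exp(-theta (t-s)) dB_s for any initial x_0. The Itô integral has variance (by the Itô isometry) sigma^2 * int_0^t exp(-2 theta (t - s)) ds = sigma^2 * (1 - exp(-2 theta t)) / (2 theta), independent of x_0.
With theta = 2/5, sigma = 1:
  Var(X_t) = (1)^2 * (1 - exp(-2*2/5 t)) / (2 * 2/5) = 5/4 - 5*exp(-4*t/5)/4.
As t -> infinity, exp(-2*2/5 t) -> 0, so the stationary variance is sigma^2 / (2 theta) = 5/4.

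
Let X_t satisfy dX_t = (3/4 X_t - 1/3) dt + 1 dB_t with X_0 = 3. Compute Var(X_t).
Var(X_t) = 2*exp(3*t/2)/3 - 2/3

The variance V(t) = Var(X_t) satisfies V'(t) = 2 a V(t) + c^2 with V(0) = 0 (drift coefficient is linear in X, diffusion is constant). With a = 3/4, c = 1, the solution is
  V(t) = (c^2 / (2 a)) * (exp(2 a t) - 1)
       = (1^2 / (2*(3/4))) * (exp((3/2) t) - 1)
       = 2*exp(3*t/2)/3 - 2/3.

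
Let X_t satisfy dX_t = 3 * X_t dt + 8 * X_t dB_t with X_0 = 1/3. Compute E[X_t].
E[X_t] = exp(3*t)/3

For GBM dX = mu X dt + sigma X dB with X_0 = x_0, apply Itô to Y = log X: dY = (mu - sigma^2/2) dt + sigma dB, so Y_t = log(x_0) + (mu - sigma^2/2) t + sigma B_t and hence X_t = x_0 * exp((mu - sigma^2/2) t + sigma B_t).
With mu = 3, sigma = 8, x_0 = 1/3, this gives:
  X_t = 1/3 * exp((-29) * t + (8) * B_t).
Since sigma*B_t ~ Normal(0, sigma^2 t), E[exp(sigma*B_t)] = exp(sigma^2 t / 2); so E[X_t] = x_0 * exp((mu - sigma^2/2) t) * exp(sigma^2 t / 2) = x_0 * exp(mu t) = exp(3*t)/3.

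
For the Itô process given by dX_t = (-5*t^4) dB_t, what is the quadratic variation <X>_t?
<X>_t = 25*t^9/9

For an Itô process dX_t = a(t) dt + b(t) dB_t, the quadratic variation is <X>_t = int_0^t b(s)^2 ds (the drift term does not contribute). Here b(s) = -5*s^4, so
  b(s)^2 = 25*s^8.
Integrating from 0 to t:
  <X>_t = int_0^t (25*s^8) ds = 25*t^9/9.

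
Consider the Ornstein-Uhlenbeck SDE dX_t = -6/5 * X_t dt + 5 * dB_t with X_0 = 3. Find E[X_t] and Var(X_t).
E[X_t] = 3*exp(-6*t/5); Var(X_t) = 125/12 - 125*exp(-12*t/5)/12

The OU SDE dX = -theta X dt + sigma dB admits the integrating factor exp(theta t): d(exp(theta t) X_t) = sigma exp(theta t) dB_t. Integrating from 0 to t:
  X_t = x_0 * exp(-theta t) + sigma * int_0^t exp(-theta (t-s)) dB_s.
The Itô integral has mean 0 and (by the Itô isometry) variance sigma^2 * int_0^t exp(-2 theta (t - s)) ds = sigma^2 * (1 - exp(-2 theta t)) / (2 theta).
With theta = 6/5, sigma = 5, x_0 = 3:
  E[X_t] = 3 * exp(-6/5 t) = 3*exp(-6*t/5)
  Var(X_t) = (5)^2 * (1 - exp(-2*6/5 t)) / (2 * 6/5) = 125/12 - 125*exp(-12*t/5)/12.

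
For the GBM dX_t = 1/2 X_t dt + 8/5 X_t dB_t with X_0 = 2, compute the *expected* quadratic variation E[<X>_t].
E[<X>_t] = 256*exp(89*t/25)/89 - 256/89

<X>_t = int_0^t ((8/5) * X_s)^2 ds. Taking expectation inside the integral: E[<X>_t] = (8/5)^2 * int_0^t E[X_s^2] ds. For GBM, E[X_s^2] = x_0^2 * exp((2 mu + sigma^2) s). Integrating:
  E[<X>_t] = (8/5)^2 * 2^2 * (exp((2*(1/2) + (8/5)^2) t) - 1) / (2*(1/2) + (8/5)^2)
           = (8/5)^2 * 2^2 * (exp((89/25) t) - 1) / (89/25) = 256*exp(89*t/25)/89 - 256/89.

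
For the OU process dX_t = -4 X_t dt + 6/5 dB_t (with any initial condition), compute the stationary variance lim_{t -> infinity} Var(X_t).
lim Var(X_t) = 9/50

The OU SDE dX = -theta X dt + sigma dB admits the integrating factor exp(theta t): d(exp(theta t) X_t) = sigma exp(theta t) dB_t. Integrating from 0 to t gives X_t = x_0 * exp(-theta t) + sigma * int_0^t exp(-theta (t-s)) dB_s for any initial x_0. The Itô integral has variance (by the Itô isometry) sigma^2 * int_0^t exp(-2 theta (t - s)) ds = sigma^2 * (1 - exp(-2 theta t)) / (2 theta), independent of x_0.
With theta = 4, sigma = 6/5:
  Var(X_t) = (6/5)^2 * (1 - exp(-2*4 t)) / (2 * 4) = 9/50 - 9*exp(-8*t)/50.
As t -> infinity, exp(-2*4 t) -> 0, so the stationary variance is sigma^2 / (2 theta) = 9/50.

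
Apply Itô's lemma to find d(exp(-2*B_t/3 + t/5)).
d(exp(-2*B_t/3 + t/5)) = (19*exp(-2*B_t/3 + t/5)/45) dt + (-2*exp(-2*B_t/3 + t/5)/3) dB_t

Itô's formula for f(t, x): d f(t, B_t) = (f_t + (1/2) f_xx) dt + f_x dB_t. Compute partials of f(t, x) = exp(t/5 - 2*x/3):
  f_t(t,x)  = exp(t/5 - 2*x/3)/5
  f_x(t,x)  = -2*exp(t/5 - 2*x/3)/3
  f_xx(t,x) = 4*exp(t/5 - 2*x/3)/9
Assemble drift = f_t + (1/2) f_xx = 19*exp(t/5 - 2*x/3)/45 and diffusion = f_x = -2*exp(t/5 - 2*x/3)/3. Substituting x = B_t:
  d(exp(-2*B_t/3 + t/5)) = (19*exp(-2*B_t/3 + t/5)/45) dt + (-2*exp(-2*B_t/3 + t/5)/3) dB_t.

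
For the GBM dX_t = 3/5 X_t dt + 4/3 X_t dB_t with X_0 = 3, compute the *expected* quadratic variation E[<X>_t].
E[<X>_t] = 360*exp(134*t/45)/67 - 360/67

<X>_t = int_0^t ((4/3) * X_s)^2 ds. Taking expectation inside the integral: E[<X>_t] = (4/3)^2 * int_0^t E[X_s^2] ds. For GBM, E[X_s^2] = x_0^2 * exp((2 mu + sigma^2) s). Integrating:
  E[<X>_t] = (4/3)^2 * 3^2 * (exp((2*(3/5) + (4/3)^2) t) - 1) / (2*(3/5) + (4/3)^2)
           = (4/3)^2 * 3^2 * (exp((134/45) t) - 1) / (134/45) = 360*exp(134*t/45)/67 - 360/67.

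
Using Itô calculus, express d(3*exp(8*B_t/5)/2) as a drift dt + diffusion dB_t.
d(3*exp(8*B_t/5)/2) = (48*exp(8*B_t/5)/25) dt + (12*exp(8*B_t/5)/5) dB_t

Itô's formula for f(B_t) gives d f(B_t) = f'(B_t) dB_t + (1/2) f''(B_t) dt. Compute derivatives of f(x) = 3*exp(8*x/5)/2:
  f'(x)  = 12*exp(8*x/5)/5
  f''(x) = 96*exp(8*x/5)/25
Substitute x = B_t and multiply the f'' term by 1/2:
  drift     = (1/2) * (96*exp(8*x/5)/25) evaluated at B_t = 48*exp(8*B_t/5)/25
  diffusion = (12*exp(8*x/5)/5) evaluated at B_t = 12*exp(8*B_t/5)/5
Therefore d(3*exp(8*B_t/5)/2) = (48*exp(8*B_t/5)/25) dt + (12*exp(8*B_t/5)/5) dB_t.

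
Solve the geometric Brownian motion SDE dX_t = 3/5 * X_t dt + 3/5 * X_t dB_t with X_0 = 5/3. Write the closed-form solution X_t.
X_t = 5/3 * exp((21/50) * t + (3/5) * B_t)

For GBM dX = mu X dt + sigma X dB with X_0 = x_0, apply Itô to Y = log X: dY = (mu - sigma^2/2) dt + sigma dB, so Y_t = log(x_0) + (mu - sigma^2/2) t + sigma B_t and hence X_t = x_0 * exp((mu - sigma^2/2) t + sigma B_t).
With mu = 3/5, sigma = 3/5, x_0 = 5/3, this gives:
  X_t = 5/3 * exp((21/50) * t + (3/5) * B_t).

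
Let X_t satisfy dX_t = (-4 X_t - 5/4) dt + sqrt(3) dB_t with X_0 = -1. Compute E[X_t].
E[X_t] = -5/16 - 11*exp(-4*t)/16

Taking expectations and using E[dB_t] = 0, the mean m(t) = E[X_t] satisfies the ODE m'(t) = a m(t) + b with m(0) = x_0. With a = -4, b = -5/4, x_0 = -1, the solution is
  m(t) = x_0 * exp(a t) + (b/a) * (exp(a t) - 1)
       = (-1) * exp((-4) t) + ((-5/4)/(-4)) * (exp((-4) t) - 1)
       = -5/16 - 11*exp(-4*t)/16.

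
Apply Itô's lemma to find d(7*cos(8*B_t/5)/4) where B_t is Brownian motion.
d(7*cos(8*B_t/5)/4) = (-56*cos(8*B_t/5)/25) dt + (-14*sin(8*B_t/5)/5) dB_t

Itô's formula for f(B_t) gives d f(B_t) = f'(B_t) dB_t + (1/2) f''(B_t) dt. Compute derivatives of f(x) = 7*cos(8*x/5)/4:
  f'(x)  = -14*sin(8*x/5)/5
  f''(x) = -112*cos(8*x/5)/25
Substitute x = B_t and multiply the f'' term by 1/2:
  drift     = (1/2) * (-112*cos(8*x/5)/25) evaluated at B_t = -56*cos(8*B_t/5)/25
  diffusion = (-14*sin(8*x/5)/5) evaluated at B_t = -14*sin(8*B_t/5)/5
Therefore d(7*cos(8*B_t/5)/4) = (-56*cos(8*B_t/5)/25) dt + (-14*sin(8*B_t/5)/5) dB_t.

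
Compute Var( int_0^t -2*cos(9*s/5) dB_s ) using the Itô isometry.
Var = 2*t + 5*sin(18*t/5)/9

The Itô integral of a deterministic integrand f(s) has mean 0 because each increment f(s) * (B_{s+ds} - B_s) has mean 0. By the Itô isometry:
  Var( int_0^t f(s) dB_s ) = E[ (int_0^t f(s) dB_s)^2 ] = int_0^t f(s)^2 ds.
Here f(s) = -2*cos(9*s/5), so f(s)^2 = 4*cos(9*s/5)^2. Integrate:
  int_0^t (4*cos(9*s/5)^2) ds = 2*t + 5*sin(18*t/5)/9.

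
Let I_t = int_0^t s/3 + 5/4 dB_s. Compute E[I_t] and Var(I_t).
E[I_t] = 0; Var(I_t) = t*(16*t^2 + 180*t + 675)/432

The Itô integral of a deterministic integrand f(s) has mean 0 because each increment f(s) * (B_{s+ds} - B_s) has mean 0. By the Itô isometry:
  Var( int_0^t f(s) dB_s ) = E[ (int_0^t f(s) dB_s)^2 ] = int_0^t f(s)^2 ds.
Here f(s) = s/3 + 5/4, so f(s)^2 = (4*s + 15)^2/144. Integrate:
  int_0^t ((4*s + 15)^2/144) ds = t*(16*t^2 + 180*t + 675)/432.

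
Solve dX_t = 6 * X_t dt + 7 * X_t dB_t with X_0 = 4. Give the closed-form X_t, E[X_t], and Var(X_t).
X_t = 4 * exp((-37/2) t + (7) B_t); E[X_t] = 4*exp(6*t); Var(X_t) = 16*(exp(49*t) - 1)*exp(12*t)

For GBM dX = mu X dt + sigma X dB with X_0 = x_0, apply Itô to Y = log X: dY = (mu - sigma^2/2) dt + sigma dB, so Y_t = log(x_0) + (mu - sigma^2/2) t + sigma B_t and hence X_t = x_0 * exp((mu - sigma^2/2) t + sigma B_t).
With mu = 6, sigma = 7, x_0 = 4, this gives:
  X_t = 4 * exp((-37/2) * t + (7) * B_t).
Since sigma*B_t ~ Normal(0, sigma^2 t), E[exp(sigma*B_t)] = exp(sigma^2 t / 2); so E[X_t] = x_0 * exp((mu - sigma^2/2) t) * exp(sigma^2 t / 2) = x_0 * exp(mu t) = 4*exp(6*t).
Var(X_t) = E[X_t^2] - (E[X_t])^2 = x_0^2 * exp(2 mu t) * (exp(sigma^2 t) - 1) = 16*(exp(49*t) - 1)*exp(12*t).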